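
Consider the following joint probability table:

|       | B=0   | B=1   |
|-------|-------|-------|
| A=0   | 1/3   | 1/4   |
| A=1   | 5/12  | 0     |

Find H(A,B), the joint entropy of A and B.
H(A,B) = -Σ P(A,B) log₂ P(A,B), summed over the non-zero cells:
H(A,B) = -[(1/3)·log₂(1/3) + (1/4)·log₂(1/4) + (5/12)·log₂(5/12)]
  = 0.5283 + 0.5000 + 0.5263
  = 1.5546 bits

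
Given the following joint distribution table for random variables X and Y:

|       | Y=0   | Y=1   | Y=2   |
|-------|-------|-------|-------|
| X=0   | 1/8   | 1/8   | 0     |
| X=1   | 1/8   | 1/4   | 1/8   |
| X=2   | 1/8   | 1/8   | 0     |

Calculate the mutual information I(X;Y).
Marginal P(X) (row sums):
  P(X=0) = 1/8 + 1/8 + 0 = 1/4
  P(X=1) = 1/8 + 1/4 + 1/8 = 1/2
  P(X=2) = 1/8 + 1/8 + 0 = 1/4
Marginal P(Y) (column sums):
  P(Y=0) = 1/8 + 1/8 + 1/8 = 3/8
  P(Y=1) = 1/8 + 1/4 + 1/8 = 1/2
  P(Y=2) = 0 + 1/8 + 0 = 1/8

H(X) = -[(1/4)·log₂(1/4) + (1/2)·log₂(1/2) + (1/4)·log₂(1/4)]
  = 0.5000 + 0.5000 + 0.5000
  = 1.5000 bits
H(Y) = -[(3/8)·log₂(3/8) + (1/2)·log₂(1/2) + (1/8)·log₂(1/8)]
  = 0.5306 + 0.5000 + 0.3750
  = 1.4056 bits
H(X,Y) = -[(1/8)·log₂(1/8) + (1/8)·log₂(1/8) + (1/8)·log₂(1/8) + (1/4)·log₂(1/4) + (1/8)·log₂(1/8) + (1/8)·log₂(1/8) + (1/8)·log₂(1/8)]
  = 0.3750 + 0.3750 + 0.3750 + 0.5000 + 0.3750 + 0.3750 + 0.3750
  = 2.7500 bits

I(X;Y) = H(X) + H(Y) - H(X,Y)
  = 1.5000 + 1.4056 - 2.7500
  = 0.1556 bits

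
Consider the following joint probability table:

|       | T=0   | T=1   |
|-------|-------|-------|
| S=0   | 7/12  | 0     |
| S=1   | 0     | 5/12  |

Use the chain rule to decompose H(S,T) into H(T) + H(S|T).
By the chain rule: H(S,T) = H(T) + H(S|T)

Marginal P(T) (column sums):
  P(T=0) = 7/12 + 0 = 7/12
  P(T=1) = 0 + 5/12 = 5/12
H(T) = -[(7/12)·log₂(7/12) + (5/12)·log₂(5/12)]
  = 0.4536 + 0.5263
  = 0.9799 bits
H(S|T) = -Σ P(S,T)·log₂ P(S|T), where P(S|T) = P(S,T) / P(T)
  (cells with P(S,T) = 0 contribute 0)
  (S=0,T=0): P(S|T) = (7/12)/(7/12) = 1;  -(7/12)·log₂(1) = 0.0000
  (S=1,T=1): P(S|T) = (5/12)/(5/12) = 1;  -(5/12)·log₂(1) = 0.0000
H(S|T) = 0.0000 + 0.0000
  = 0.0000 bits

H(S,T) = H(T) + H(S|T) = 0.9799 + 0.0000 = 0.9799 bits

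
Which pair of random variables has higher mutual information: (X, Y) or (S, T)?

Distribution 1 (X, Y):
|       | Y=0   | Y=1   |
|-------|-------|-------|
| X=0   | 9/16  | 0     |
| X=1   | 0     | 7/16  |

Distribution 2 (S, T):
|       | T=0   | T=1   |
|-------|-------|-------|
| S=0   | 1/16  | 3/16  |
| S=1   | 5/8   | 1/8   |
Distribution 1 (X, Y):
Marginal P(X) (row sums):
  P(X=0) = 9/16 + 0 = 9/16
  P(X=1) = 0 + 7/16 = 7/16
Marginal P(Y) (column sums):
  P(Y=0) = 9/16 + 0 = 9/16
  P(Y=1) = 0 + 7/16 = 7/16

H(X) = -[(9/16)·log₂(9/16) + (7/16)·log₂(7/16)]
  = 0.4669 + 0.5218
  = 0.9887 bits
H(Y) = -[(9/16)·log₂(9/16) + (7/16)·log₂(7/16)]
  = 0.4669 + 0.5218
  = 0.9887 bits
H(X,Y) = -[(9/16)·log₂(9/16) + (7/16)·log₂(7/16)]
  = 0.4669 + 0.5218
  = 0.9887 bits

I(X;Y) = H(X) + H(Y) - H(X,Y)
  = 0.9887 + 0.9887 - 0.9887
  = 0.9887 bits

Distribution 2 (S, T):
Marginal P(S) (row sums):
  P(S=0) = 1/16 + 3/16 = 1/4
  P(S=1) = 5/8 + 1/8 = 3/4
Marginal P(T) (column sums):
  P(T=0) = 1/16 + 5/8 = 11/16
  P(T=1) = 3/16 + 1/8 = 5/16

H(S) = -[(1/4)·log₂(1/4) + (3/4)·log₂(3/4)]
  = 0.5000 + 0.3113
  = 0.8113 bits
H(T) = -[(11/16)·log₂(11/16) + (5/16)·log₂(5/16)]
  = 0.3716 + 0.5244
  = 0.8960 bits
H(S,T) = -[(1/16)·log₂(1/16) + (3/16)·log₂(3/16) + (5/8)·log₂(5/8) + (1/8)·log₂(1/8)]
  = 0.2500 + 0.4528 + 0.4238 + 0.3750
  = 1.5016 bits

I(S;T) = H(S) + H(T) - H(S,T)
  = 0.8113 + 0.8960 - 1.5016
  = 0.2057 bits

I(X;Y) = 0.9887 bits > I(S;T) = 0.2057 bits, so (X, Y) has the higher mutual information (stronger dependence).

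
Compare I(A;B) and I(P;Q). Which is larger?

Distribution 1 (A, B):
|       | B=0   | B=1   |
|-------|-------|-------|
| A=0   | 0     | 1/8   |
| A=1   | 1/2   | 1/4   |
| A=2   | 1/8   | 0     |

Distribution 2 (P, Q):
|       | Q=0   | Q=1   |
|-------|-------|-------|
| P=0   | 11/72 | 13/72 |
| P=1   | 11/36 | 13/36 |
Distribution 1 (A, B):
Marginal P(A) (row sums):
  P(A=0) = 0 + 1/8 = 1/8
  P(A=1) = 1/2 + 1/4 = 3/4
  P(A=2) = 1/8 + 0 = 1/8
Marginal P(B) (column sums):
  P(B=0) = 0 + 1/2 + 1/8 = 5/8
  P(B=1) = 1/8 + 1/4 + 0 = 3/8

H(A) = -[(1/8)·log₂(1/8) + (3/4)·log₂(3/4) + (1/8)·log₂(1/8)]
  = 0.3750 + 0.3113 + 0.3750
  = 1.0613 bits
H(B) = -[(5/8)·log₂(5/8) + (3/8)·log₂(3/8)]
  = 0.4238 + 0.5306
  = 0.9544 bits
H(A,B) = -[(1/8)·log₂(1/8) + (1/2)·log₂(1/2) + (1/4)·log₂(1/4) + (1/8)·log₂(1/8)]
  = 0.3750 + 0.5000 + 0.5000 + 0.3750
  = 1.7500 bits

I(A;B) = H(A) + H(B) - H(A,B)
  = 1.0613 + 0.9544 - 1.7500
  = 0.2657 bits

Distribution 2 (P, Q):
Marginal P(P) (row sums):
  P(P=0) = 11/72 + 13/72 = 1/3
  P(P=1) = 11/36 + 13/36 = 2/3
Marginal P(Q) (column sums):
  P(Q=0) = 11/72 + 11/36 = 11/24
  P(Q=1) = 13/72 + 13/36 = 13/24

H(P) = -[(1/3)·log₂(1/3) + (2/3)·log₂(2/3)]
  = 0.5283 + 0.3900
  = 0.9183 bits
H(Q) = -[(11/24)·log₂(11/24) + (13/24)·log₂(13/24)]
  = 0.5159 + 0.4791
  = 0.9950 bits
H(P,Q) = -[(11/72)·log₂(11/72) + (13/72)·log₂(13/72) + (11/36)·log₂(11/36) + (13/36)·log₂(13/36)]
  = 0.4141 + 0.4459 + 0.5227 + 0.5306
  = 1.9133 bits

I(P;Q) = H(P) + H(Q) - H(P,Q)
  = 0.9183 + 0.9950 - 1.9133
  = 0.0000 bits

I(A;B) = 0.2657 bits > I(P;Q) = 0.0000 bits, so (A, B) has the higher mutual information (stronger dependence).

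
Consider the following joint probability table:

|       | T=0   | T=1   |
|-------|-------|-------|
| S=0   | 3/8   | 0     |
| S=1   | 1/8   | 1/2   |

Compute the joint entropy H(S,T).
H(S,T) = -Σ P(S,T) log₂ P(S,T), summed over the non-zero cells:
H(S,T) = -[(3/8)·log₂(3/8) + (1/8)·log₂(1/8) + (1/2)·log₂(1/2)]
  = 0.5306 + 0.3750 + 0.5000
  = 1.4056 bits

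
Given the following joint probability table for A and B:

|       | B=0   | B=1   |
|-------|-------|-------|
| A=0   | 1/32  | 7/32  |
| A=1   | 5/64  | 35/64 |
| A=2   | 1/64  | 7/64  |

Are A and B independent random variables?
Marginal P(A) (row sums):
  P(A=0) = 1/32 + 7/32 = 1/4
  P(A=1) = 5/64 + 35/64 = 5/8
  P(A=2) = 1/64 + 7/64 = 1/8
Marginal P(B) (column sums):
  P(B=0) = 1/32 + 5/64 + 1/64 = 1/8
  P(B=1) = 7/32 + 35/64 + 7/64 = 7/8

A and B are independent iff P(A=i,B=j) = P(A=i)·P(B=j) for every cell.
  P(A=0)·P(B=0) = 1/4 × 1/8 = 1/32 = P(A=0,B=0) ✓
  P(A=0)·P(B=1) = 1/4 × 7/8 = 7/32 = P(A=0,B=1) ✓
  P(A=1)·P(B=0) = 5/8 × 1/8 = 5/64 = P(A=1,B=0) ✓
  P(A=1)·P(B=1) = 5/8 × 7/8 = 35/64 = P(A=1,B=1) ✓
  P(A=2)·P(B=0) = 1/8 × 1/8 = 1/64 = P(A=2,B=0) ✓
  P(A=2)·P(B=1) = 1/8 × 7/8 = 7/64 = P(A=2,B=1) ✓

Yes, A and B are independent: every cell factors, so I(A;B) = 0 bits.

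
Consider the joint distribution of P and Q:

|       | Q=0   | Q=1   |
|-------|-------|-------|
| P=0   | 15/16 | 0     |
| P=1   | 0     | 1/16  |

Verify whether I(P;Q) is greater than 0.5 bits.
Marginal P(P) (row sums):
  P(P=0) = 15/16 + 0 = 15/16
  P(P=1) = 0 + 1/16 = 1/16
Marginal P(Q) (column sums):
  P(Q=0) = 15/16 + 0 = 15/16
  P(Q=1) = 0 + 1/16 = 1/16

H(P) = -[(15/16)·log₂(15/16) + (1/16)·log₂(1/16)]
  = 0.0873 + 0.2500
  = 0.3373 bits
H(Q) = -[(15/16)·log₂(15/16) + (1/16)·log₂(1/16)]
  = 0.0873 + 0.2500
  = 0.3373 bits
H(P,Q) = -[(15/16)·log₂(15/16) + (1/16)·log₂(1/16)]
  = 0.0873 + 0.2500
  = 0.3373 bits

I(P;Q) = H(P) + H(Q) - H(P,Q)
  = 0.3373 + 0.3373 - 0.3373
  = 0.3373 bits

No. I(P;Q) = 0.3373 bits, which is ≤ 0.5 bits.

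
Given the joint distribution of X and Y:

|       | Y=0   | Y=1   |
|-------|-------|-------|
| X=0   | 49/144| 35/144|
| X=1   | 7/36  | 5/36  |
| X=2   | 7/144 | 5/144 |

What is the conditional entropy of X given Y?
Marginal P(Y) (column sums):
  P(Y=0) = 49/144 + 7/36 + 7/144 = 7/12
  P(Y=1) = 35/144 + 5/36 + 5/144 = 5/12

H(X|Y) = -Σ P(X,Y)·log₂ P(X|Y), where P(X|Y) = P(X,Y) / P(Y)
  (X=0,Y=0): P(X|Y) = (49/144)/(7/12) = 7/12;  -(49/144)·log₂(7/12) = 0.2646
  (X=0,Y=1): P(X|Y) = (35/144)/(5/12) = 7/12;  -(35/144)·log₂(7/12) = 0.1890
  (X=1,Y=0): P(X|Y) = (7/36)/(7/12) = 1/3;  -(7/36)·log₂(1/3) = 0.3082
  (X=1,Y=1): P(X|Y) = (5/36)/(5/12) = 1/3;  -(5/36)·log₂(1/3) = 0.2201
  (X=2,Y=0): P(X|Y) = (7/144)/(7/12) = 1/12;  -(7/144)·log₂(1/12) = 0.1743
  (X=2,Y=1): P(X|Y) = (5/144)/(5/12) = 1/12;  -(5/144)·log₂(1/12) = 0.1245
H(X|Y) = 0.2646 + 0.1890 + 0.3082 + 0.2201 + 0.1743 + 0.1245
  = 1.2807 bits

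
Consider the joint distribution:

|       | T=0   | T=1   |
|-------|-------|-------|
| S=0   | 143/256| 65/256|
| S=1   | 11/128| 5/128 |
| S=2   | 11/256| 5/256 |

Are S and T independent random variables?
Marginal P(S) (row sums):
  P(S=0) = 143/256 + 65/256 = 13/16
  P(S=1) = 11/128 + 5/128 = 1/8
  P(S=2) = 11/256 + 5/256 = 1/16
Marginal P(T) (column sums):
  P(T=0) = 143/256 + 11/128 + 11/256 = 11/16
  P(T=1) = 65/256 + 5/128 + 5/256 = 5/16

S and T are independent iff P(S=i,T=j) = P(S=i)·P(T=j) for every cell.
  P(S=0)·P(T=0) = 13/16 × 11/16 = 143/256 = P(S=0,T=0) ✓
  P(S=0)·P(T=1) = 13/16 × 5/16 = 65/256 = P(S=0,T=1) ✓
  P(S=1)·P(T=0) = 1/8 × 11/16 = 11/128 = P(S=1,T=0) ✓
  P(S=1)·P(T=1) = 1/8 × 5/16 = 5/128 = P(S=1,T=1) ✓
  P(S=2)·P(T=0) = 1/16 × 11/16 = 11/256 = P(S=2,T=0) ✓
  P(S=2)·P(T=1) = 1/16 × 5/16 = 5/256 = P(S=2,T=1) ✓

Yes, S and T are independent: every cell factors, so I(S;T) = 0 bits.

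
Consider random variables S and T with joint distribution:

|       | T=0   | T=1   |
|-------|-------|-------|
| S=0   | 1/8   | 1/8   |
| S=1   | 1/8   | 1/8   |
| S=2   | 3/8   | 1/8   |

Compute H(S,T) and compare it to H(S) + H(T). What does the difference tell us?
Marginal P(S) (row sums):
  P(S=0) = 1/8 + 1/8 = 1/4
  P(S=1) = 1/8 + 1/8 = 1/4
  P(S=2) = 3/8 + 1/8 = 1/2
Marginal P(T) (column sums):
  P(T=0) = 1/8 + 1/8 + 3/8 = 5/8
  P(T=1) = 1/8 + 1/8 + 1/8 = 3/8

H(S,T) = -[(1/8)·log₂(1/8) + (1/8)·log₂(1/8) + (1/8)·log₂(1/8) + (1/8)·log₂(1/8) + (3/8)·log₂(3/8) + (1/8)·log₂(1/8)]
  = 0.3750 + 0.3750 + 0.3750 + 0.3750 + 0.5306 + 0.3750
  = 2.4056 bits
H(S) = -[(1/4)·log₂(1/4) + (1/4)·log₂(1/4) + (1/2)·log₂(1/2)]
  = 0.5000 + 0.5000 + 0.5000
  = 1.5000 bits
H(T) = -[(5/8)·log₂(5/8) + (3/8)·log₂(3/8)]
  = 0.4238 + 0.5306
  = 0.9544 bits

H(S) + H(T) = 1.5000 + 0.9544 = 2.4544 bits
Difference: H(S) + H(T) - H(S,T) = 2.4544 - 2.4056 = 0.0488 bits = I(S;T)

The difference is the mutual information; it is positive here, so S and T are dependent (knowing one reduces uncertainty about the other by 0.0488 bits).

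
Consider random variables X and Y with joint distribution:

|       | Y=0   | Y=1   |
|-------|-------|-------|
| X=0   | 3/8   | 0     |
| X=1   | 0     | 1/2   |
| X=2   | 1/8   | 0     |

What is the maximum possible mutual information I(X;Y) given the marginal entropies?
The upper bound on mutual information is I(X;Y) ≤ min(H(X), H(Y)).

Marginal P(X) (row sums):
  P(X=0) = 3/8 + 0 = 3/8
  P(X=1) = 0 + 1/2 = 1/2
  P(X=2) = 1/8 + 0 = 1/8
Marginal P(Y) (column sums):
  P(Y=0) = 3/8 + 0 + 1/8 = 1/2
  P(Y=1) = 0 + 1/2 + 0 = 1/2

H(X) = -[(3/8)·log₂(3/8) + (1/2)·log₂(1/2) + (1/8)·log₂(1/8)]
  = 0.5306 + 0.5000 + 0.3750
  = 1.4056 bits
H(Y) = -[(1/2)·log₂(1/2) + (1/2)·log₂(1/2)]
  = 0.5000 + 0.5000
  = 1.0000 bits

Maximum possible I(X;Y) = min(1.4056, 1.0000) = 1.0000 bits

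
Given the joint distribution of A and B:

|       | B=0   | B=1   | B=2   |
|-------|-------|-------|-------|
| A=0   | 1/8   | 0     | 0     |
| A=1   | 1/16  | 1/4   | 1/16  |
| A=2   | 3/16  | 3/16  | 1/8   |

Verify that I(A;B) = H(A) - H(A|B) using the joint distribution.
Left side, from I(A;B) = H(A) + H(B) - H(A,B):
Marginal P(A) (row sums):
  P(A=0) = 1/8 + 0 + 0 = 1/8
  P(A=1) = 1/16 + 1/4 + 1/16 = 3/8
  P(A=2) = 3/16 + 3/16 + 1/8 = 1/2
Marginal P(B) (column sums):
  P(B=0) = 1/8 + 1/16 + 3/16 = 3/8
  P(B=1) = 0 + 1/4 + 3/16 = 7/16
  P(B=2) = 0 + 1/16 + 1/8 = 3/16

H(A) = -[(1/8)·log₂(1/8) + (3/8)·log₂(3/8) + (1/2)·log₂(1/2)]
  = 0.3750 + 0.5306 + 0.5000
  = 1.4056 bits
H(B) = -[(3/8)·log₂(3/8) + (7/16)·log₂(7/16) + (3/16)·log₂(3/16)]
  = 0.5306 + 0.5218 + 0.4528
  = 1.5052 bits
H(A,B) = -[(1/8)·log₂(1/8) + (1/16)·log₂(1/16) + (1/4)·log₂(1/4) + (1/16)·log₂(1/16) + (3/16)·log₂(3/16) + (3/16)·log₂(3/16) + (1/8)·log₂(1/8)]
  = 0.3750 + 0.2500 + 0.5000 + 0.2500 + 0.4528 + 0.4528 + 0.3750
  = 2.6556 bits

I(A;B) = H(A) + H(B) - H(A,B)
  = 1.4056 + 1.5052 - 2.6556
  = 0.2552 bits

Right side, with H(A|B) computed directly from the conditional probabilities:
H(A|B) = -Σ P(A,B)·log₂ P(A|B), where P(A|B) = P(A,B) / P(B)
  (cells with P(A,B) = 0 contribute 0)
  (A=0,B=0): P(A|B) = (1/8)/(3/8) = 1/3;  -(1/8)·log₂(1/3) = 0.1981
  (A=1,B=0): P(A|B) = (1/16)/(3/8) = 1/6;  -(1/16)·log₂(1/6) = 0.1616
  (A=1,B=1): P(A|B) = (1/4)/(7/16) = 4/7;  -(1/4)·log₂(4/7) = 0.2018
  (A=1,B=2): P(A|B) = (1/16)/(3/16) = 1/3;  -(1/16)·log₂(1/3) = 0.0991
  (A=2,B=0): P(A|B) = (3/16)/(3/8) = 1/2;  -(3/16)·log₂(1/2) = 0.1875
  (A=2,B=1): P(A|B) = (3/16)/(7/16) = 3/7;  -(3/16)·log₂(3/7) = 0.2292
  (A=2,B=2): P(A|B) = (1/8)/(3/16) = 2/3;  -(1/8)·log₂(2/3) = 0.0731
H(A|B) = 0.1981 + 0.1616 + 0.2018 + 0.0991 + 0.1875 + 0.2292 + 0.0731
  = 1.1504 bits
H(A) - H(A|B) = 1.4056 - 1.1504 = 0.2552 bits

Both sides equal 0.2552 bits, so I(A;B) = H(A) - H(A|B) ✓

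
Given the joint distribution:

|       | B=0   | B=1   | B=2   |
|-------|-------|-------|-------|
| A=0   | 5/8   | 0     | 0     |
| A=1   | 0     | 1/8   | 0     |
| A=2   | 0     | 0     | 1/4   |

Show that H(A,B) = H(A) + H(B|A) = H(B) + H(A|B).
Marginal P(A) (row sums):
  P(A=0) = 5/8 + 0 + 0 = 5/8
  P(A=1) = 0 + 1/8 + 0 = 1/8
  P(A=2) = 0 + 0 + 1/4 = 1/4
Marginal P(B) (column sums):
  P(B=0) = 5/8 + 0 + 0 = 5/8
  P(B=1) = 0 + 1/8 + 0 = 1/8
  P(B=2) = 0 + 0 + 1/4 = 1/4

Decomposition 1: H(A) + H(B|A)
H(A) = -[(5/8)·log₂(5/8) + (1/8)·log₂(1/8) + (1/4)·log₂(1/4)]
  = 0.4238 + 0.3750 + 0.5000
  = 1.2988 bits
H(B|A) = -Σ P(A,B)·log₂ P(B|A), where P(B|A) = P(A,B) / P(A)
  (cells with P(A,B) = 0 contribute 0)
  (A=0,B=0): P(B|A) = (5/8)/(5/8) = 1;  -(5/8)·log₂(1) = 0.0000
  (A=1,B=1): P(B|A) = (1/8)/(1/8) = 1;  -(1/8)·log₂(1) = 0.0000
  (A=2,B=2): P(B|A) = (1/4)/(1/4) = 1;  -(1/4)·log₂(1) = 0.0000
H(B|A) = 0.0000 + 0.0000 + 0.0000
  = 0.0000 bits
H(A) + H(B|A) = 1.2988 + 0.0000 = 1.2988 bits

Decomposition 2: H(B) + H(A|B)
H(B) = -[(5/8)·log₂(5/8) + (1/8)·log₂(1/8) + (1/4)·log₂(1/4)]
  = 0.4238 + 0.3750 + 0.5000
  = 1.2988 bits
H(A|B) = -Σ P(A,B)·log₂ P(A|B), where P(A|B) = P(A,B) / P(B)
  (cells with P(A,B) = 0 contribute 0)
  (A=0,B=0): P(A|B) = (5/8)/(5/8) = 1;  -(5/8)·log₂(1) = 0.0000
  (A=1,B=1): P(A|B) = (1/8)/(1/8) = 1;  -(1/8)·log₂(1) = 0.0000
  (A=2,B=2): P(A|B) = (1/4)/(1/4) = 1;  -(1/4)·log₂(1) = 0.0000
H(A|B) = 0.0000 + 0.0000 + 0.0000
  = 0.0000 bits
H(B) + H(A|B) = 1.2988 + 0.0000 = 1.2988 bits

Direct computation of the joint entropy:
H(A,B) = -[(5/8)·log₂(5/8) + (1/8)·log₂(1/8) + (1/4)·log₂(1/4)]
  = 0.4238 + 0.3750 + 0.5000
  = 1.2988 bits

All three agree: H(A,B) = 1.2988 bits ✓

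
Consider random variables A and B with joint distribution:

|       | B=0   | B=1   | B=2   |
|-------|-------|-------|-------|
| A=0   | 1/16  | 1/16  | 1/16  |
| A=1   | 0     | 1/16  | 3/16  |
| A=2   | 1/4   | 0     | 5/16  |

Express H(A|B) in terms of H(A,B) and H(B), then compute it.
H(A|B) = H(A,B) - H(B)

Marginal P(B) (column sums):
  P(B=0) = 1/16 + 0 + 1/4 = 5/16
  P(B=1) = 1/16 + 1/16 + 0 = 1/8
  P(B=2) = 1/16 + 3/16 + 5/16 = 9/16

H(A,B) = -[(1/16)·log₂(1/16) + (1/16)·log₂(1/16) + (1/16)·log₂(1/16) + (1/16)·log₂(1/16) + (3/16)·log₂(3/16) + (1/4)·log₂(1/4) + (5/16)·log₂(5/16)]
  = 0.2500 + 0.2500 + 0.2500 + 0.2500 + 0.4528 + 0.5000 + 0.5244
  = 2.4772 bits
H(B) = -[(5/16)·log₂(5/16) + (1/8)·log₂(1/8) + (9/16)·log₂(9/16)]
  = 0.5244 + 0.3750 + 0.4669
  = 1.3663 bits

H(A|B) = 2.4772 - 1.3663 = 1.1109 bits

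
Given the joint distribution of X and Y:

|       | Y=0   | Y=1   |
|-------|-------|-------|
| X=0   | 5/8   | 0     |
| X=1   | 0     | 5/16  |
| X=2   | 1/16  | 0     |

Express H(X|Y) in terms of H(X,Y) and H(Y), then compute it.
H(X|Y) = H(X,Y) - H(Y)

Marginal P(Y) (column sums):
  P(Y=0) = 5/8 + 0 + 1/16 = 11/16
  P(Y=1) = 0 + 5/16 + 0 = 5/16

H(X,Y) = -[(5/8)·log₂(5/8) + (5/16)·log₂(5/16) + (1/16)·log₂(1/16)]
  = 0.4238 + 0.5244 + 0.2500
  = 1.1982 bits
H(Y) = -[(11/16)·log₂(11/16) + (5/16)·log₂(5/16)]
  = 0.3716 + 0.5244
  = 0.8960 bits

H(X|Y) = 1.1982 - 0.8960 = 0.3022 bits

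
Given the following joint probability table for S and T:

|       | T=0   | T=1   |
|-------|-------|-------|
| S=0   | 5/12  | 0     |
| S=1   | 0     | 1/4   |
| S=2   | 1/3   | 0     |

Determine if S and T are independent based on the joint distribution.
Marginal P(S) (row sums):
  P(S=0) = 5/12 + 0 = 5/12
  P(S=1) = 0 + 1/4 = 1/4
  P(S=2) = 1/3 + 0 = 1/3
Marginal P(T) (column sums):
  P(T=0) = 5/12 + 0 + 1/3 = 3/4
  P(T=1) = 0 + 1/4 + 0 = 1/4

S and T are independent iff P(S=i,T=j) = P(S=i)·P(T=j) for every cell.
  P(S=0)·P(T=0) = 5/12 × 3/4 = 5/16, but P(S=0,T=0) = 5/12 ✗

No, S and T are not independent. Quantitatively, I(S;T) > 0:

H(S) = -[(5/12)·log₂(5/12) + (1/4)·log₂(1/4) + (1/3)·log₂(1/3)]
  = 0.5263 + 0.5000 + 0.5283
  = 1.5546 bits
H(T) = -[(3/4)·log₂(3/4) + (1/4)·log₂(1/4)]
  = 0.3113 + 0.5000
  = 0.8113 bits
H(S,T) = -[(5/12)·log₂(5/12) + (1/4)·log₂(1/4) + (1/3)·log₂(1/3)]
  = 0.5263 + 0.5000 + 0.5283
  = 1.5546 bits
I(S;T) = H(S) + H(T) - H(S,T) = 1.5546 + 0.8113 - 1.5546 = 0.8113 bits > 0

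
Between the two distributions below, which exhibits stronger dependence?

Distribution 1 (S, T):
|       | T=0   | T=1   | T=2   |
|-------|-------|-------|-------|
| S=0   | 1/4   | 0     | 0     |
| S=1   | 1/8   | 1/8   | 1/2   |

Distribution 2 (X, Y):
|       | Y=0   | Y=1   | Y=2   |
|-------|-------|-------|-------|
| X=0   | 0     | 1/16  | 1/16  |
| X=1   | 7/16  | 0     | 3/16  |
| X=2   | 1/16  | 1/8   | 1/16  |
Distribution 1 (S, T):
Marginal P(S) (row sums):
  P(S=0) = 1/4 + 0 + 0 = 1/4
  P(S=1) = 1/8 + 1/8 + 1/2 = 3/4
Marginal P(T) (column sums):
  P(T=0) = 1/4 + 1/8 = 3/8
  P(T=1) = 0 + 1/8 = 1/8
  P(T=2) = 0 + 1/2 = 1/2

H(S) = -[(1/4)·log₂(1/4) + (3/4)·log₂(3/4)]
  = 0.5000 + 0.3113
  = 0.8113 bits
H(T) = -[(3/8)·log₂(3/8) + (1/8)·log₂(1/8) + (1/2)·log₂(1/2)]
  = 0.5306 + 0.3750 + 0.5000
  = 1.4056 bits
H(S,T) = -[(1/4)·log₂(1/4) + (1/8)·log₂(1/8) + (1/8)·log₂(1/8) + (1/2)·log₂(1/2)]
  = 0.5000 + 0.3750 + 0.3750 + 0.5000
  = 1.7500 bits

I(S;T) = H(S) + H(T) - H(S,T)
  = 0.8113 + 1.4056 - 1.7500
  = 0.4669 bits

Distribution 2 (X, Y):
Marginal P(X) (row sums):
  P(X=0) = 0 + 1/16 + 1/16 = 1/8
  P(X=1) = 7/16 + 0 + 3/16 = 5/8
  P(X=2) = 1/16 + 1/8 + 1/16 = 1/4
Marginal P(Y) (column sums):
  P(Y=0) = 0 + 7/16 + 1/16 = 1/2
  P(Y=1) = 1/16 + 0 + 1/8 = 3/16
  P(Y=2) = 1/16 + 3/16 + 1/16 = 5/16

H(X) = -[(1/8)·log₂(1/8) + (5/8)·log₂(5/8) + (1/4)·log₂(1/4)]
  = 0.3750 + 0.4238 + 0.5000
  = 1.2988 bits
H(Y) = -[(1/2)·log₂(1/2) + (3/16)·log₂(3/16) + (5/16)·log₂(5/16)]
  = 0.5000 + 0.4528 + 0.5244
  = 1.4772 bits
H(X,Y) = -[(1/16)·log₂(1/16) + (1/16)·log₂(1/16) + (7/16)·log₂(7/16) + (3/16)·log₂(3/16) + (1/16)·log₂(1/16) + (1/8)·log₂(1/8) + (1/16)·log₂(1/16)]
  = 0.2500 + 0.2500 + 0.5218 + 0.4528 + 0.2500 + 0.3750 + 0.2500
  = 2.3496 bits

I(X;Y) = H(X) + H(Y) - H(X,Y)
  = 1.2988 + 1.4772 - 2.3496
  = 0.4264 bits

I(S;T) = 0.4669 bits > I(X;Y) = 0.4264 bits, so (S, T) has the higher mutual information (stronger dependence).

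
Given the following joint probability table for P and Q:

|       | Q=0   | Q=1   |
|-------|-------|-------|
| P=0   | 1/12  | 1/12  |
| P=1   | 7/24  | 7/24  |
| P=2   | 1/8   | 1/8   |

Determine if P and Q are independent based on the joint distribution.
Marginal P(P) (row sums):
  P(P=0) = 1/12 + 1/12 = 1/6
  P(P=1) = 7/24 + 7/24 = 7/12
  P(P=2) = 1/8 + 1/8 = 1/4
Marginal P(Q) (column sums):
  P(Q=0) = 1/12 + 7/24 + 1/8 = 1/2
  P(Q=1) = 1/12 + 7/24 + 1/8 = 1/2

P and Q are independent iff P(P=i,Q=j) = P(P=i)·P(Q=j) for every cell.
  P(P=0)·P(Q=0) = 1/6 × 1/2 = 1/12 = P(P=0,Q=0) ✓
  P(P=0)·P(Q=1) = 1/6 × 1/2 = 1/12 = P(P=0,Q=1) ✓
  P(P=1)·P(Q=0) = 7/12 × 1/2 = 7/24 = P(P=1,Q=0) ✓
  P(P=1)·P(Q=1) = 7/12 × 1/2 = 7/24 = P(P=1,Q=1) ✓
  P(P=2)·P(Q=0) = 1/4 × 1/2 = 1/8 = P(P=2,Q=0) ✓
  P(P=2)·P(Q=1) = 1/4 × 1/2 = 1/8 = P(P=2,Q=1) ✓

Yes, P and Q are independent: every cell factors, so I(P;Q) = 0 bits.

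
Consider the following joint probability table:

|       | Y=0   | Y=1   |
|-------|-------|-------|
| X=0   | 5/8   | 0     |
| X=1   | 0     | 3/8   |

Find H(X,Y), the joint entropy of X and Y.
H(X,Y) = -Σ P(X,Y) log₂ P(X,Y), summed over the non-zero cells:
H(X,Y) = -[(5/8)·log₂(5/8) + (3/8)·log₂(3/8)]
  = 0.4238 + 0.5306
  = 0.9544 bits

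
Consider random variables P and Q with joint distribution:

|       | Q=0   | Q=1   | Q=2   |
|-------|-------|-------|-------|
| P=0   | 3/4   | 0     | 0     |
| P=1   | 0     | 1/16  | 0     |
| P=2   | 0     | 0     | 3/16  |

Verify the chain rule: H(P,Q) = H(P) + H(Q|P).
Left side:
H(P,Q) = -[(3/4)·log₂(3/4) + (1/16)·log₂(1/16) + (3/16)·log₂(3/16)]
  = 0.3113 + 0.2500 + 0.4528
  = 1.0141 bits

Right side:
Marginal P(P) (row sums):
  P(P=0) = 3/4 + 0 + 0 = 3/4
  P(P=1) = 0 + 1/16 + 0 = 1/16
  P(P=2) = 0 + 0 + 3/16 = 3/16
H(P) = -[(3/4)·log₂(3/4) + (1/16)·log₂(1/16) + (3/16)·log₂(3/16)]
  = 0.3113 + 0.2500 + 0.4528
  = 1.0141 bits
H(Q|P) = -Σ P(P,Q)·log₂ P(Q|P), where P(Q|P) = P(P,Q) / P(P)
  (cells with P(P,Q) = 0 contribute 0)
  (P=0,Q=0): P(Q|P) = (3/4)/(3/4) = 1;  -(3/4)·log₂(1) = 0.0000
  (P=1,Q=1): P(Q|P) = (1/16)/(1/16) = 1;  -(1/16)·log₂(1) = 0.0000
  (P=2,Q=2): P(Q|P) = (3/16)/(3/16) = 1;  -(3/16)·log₂(1) = 0.0000
H(Q|P) = 0.0000 + 0.0000 + 0.0000
  = 0.0000 bits
H(P) + H(Q|P) = 1.0141 + 0.0000 = 1.0141 bits

Both sides equal 1.0141 bits, so the chain rule holds ✓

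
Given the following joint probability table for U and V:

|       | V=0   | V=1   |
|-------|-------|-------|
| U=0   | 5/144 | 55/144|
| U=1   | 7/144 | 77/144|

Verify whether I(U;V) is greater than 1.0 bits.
Marginal P(U) (row sums):
  P(U=0) = 5/144 + 55/144 = 5/12
  P(U=1) = 7/144 + 77/144 = 7/12
Marginal P(V) (column sums):
  P(V=0) = 5/144 + 7/144 = 1/12
  P(V=1) = 55/144 + 77/144 = 11/12

H(U) = -[(5/12)·log₂(5/12) + (7/12)·log₂(7/12)]
  = 0.5263 + 0.4536
  = 0.9799 bits
H(V) = -[(1/12)·log₂(1/12) + (11/12)·log₂(11/12)]
  = 0.2987 + 0.1151
  = 0.4138 bits
H(U,V) = -[(5/144)·log₂(5/144) + (55/144)·log₂(55/144) + (7/144)·log₂(7/144) + (77/144)·log₂(77/144)]
  = 0.1683 + 0.5304 + 0.2121 + 0.4829
  = 1.3937 bits

I(U;V) = H(U) + H(V) - H(U,V)
  = 0.9799 + 0.4138 - 1.3937
  = 0.0000 bits

No. I(U;V) = 0.0000 bits, which is ≤ 1.0 bits.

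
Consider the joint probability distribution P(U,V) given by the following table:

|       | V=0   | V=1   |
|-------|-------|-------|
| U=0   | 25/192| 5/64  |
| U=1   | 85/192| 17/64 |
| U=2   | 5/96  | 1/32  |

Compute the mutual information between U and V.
Marginal P(U) (row sums):
  P(U=0) = 25/192 + 5/64 = 5/24
  P(U=1) = 85/192 + 17/64 = 17/24
  P(U=2) = 5/96 + 1/32 = 1/12
Marginal P(V) (column sums):
  P(V=0) = 25/192 + 85/192 + 5/96 = 5/8
  P(V=1) = 5/64 + 17/64 + 1/32 = 3/8

H(U) = -[(5/24)·log₂(5/24) + (17/24)·log₂(17/24) + (1/12)·log₂(1/12)]
  = 0.4715 + 0.3524 + 0.2987
  = 1.1226 bits
H(V) = -[(5/8)·log₂(5/8) + (3/8)·log₂(3/8)]
  = 0.4238 + 0.5306
  = 0.9544 bits
H(U,V) = -[(25/192)·log₂(25/192) + (5/64)·log₂(5/64) + (85/192)·log₂(85/192) + (17/64)·log₂(17/64) + (5/96)·log₂(5/96) + (1/32)·log₂(1/32)]
  = 0.3830 + 0.2873 + 0.5204 + 0.5080 + 0.2220 + 0.1563
  = 2.0770 bits

I(U;V) = H(U) + H(V) - H(U,V)
  = 1.1226 + 0.9544 - 2.0770
  = 0.0000 bits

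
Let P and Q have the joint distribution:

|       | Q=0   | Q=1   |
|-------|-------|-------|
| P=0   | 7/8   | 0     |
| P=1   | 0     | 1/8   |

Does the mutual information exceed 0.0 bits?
Marginal P(P) (row sums):
  P(P=0) = 7/8 + 0 = 7/8
  P(P=1) = 0 + 1/8 = 1/8
Marginal P(Q) (column sums):
  P(Q=0) = 7/8 + 0 = 7/8
  P(Q=1) = 0 + 1/8 = 1/8

H(P) = -[(7/8)·log₂(7/8) + (1/8)·log₂(1/8)]
  = 0.1686 + 0.3750
  = 0.5436 bits
H(Q) = -[(7/8)·log₂(7/8) + (1/8)·log₂(1/8)]
  = 0.1686 + 0.3750
  = 0.5436 bits
H(P,Q) = -[(7/8)·log₂(7/8) + (1/8)·log₂(1/8)]
  = 0.1686 + 0.3750
  = 0.5436 bits

I(P;Q) = H(P) + H(Q) - H(P,Q)
  = 0.5436 + 0.5436 - 0.5436
  = 0.5436 bits

Yes. I(P;Q) = 0.5436 bits, which is > 0.0 bits.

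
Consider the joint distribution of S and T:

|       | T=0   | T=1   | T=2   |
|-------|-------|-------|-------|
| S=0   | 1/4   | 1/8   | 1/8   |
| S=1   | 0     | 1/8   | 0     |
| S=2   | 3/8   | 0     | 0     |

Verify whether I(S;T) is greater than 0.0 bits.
Marginal P(S) (row sums):
  P(S=0) = 1/4 + 1/8 + 1/8 = 1/2
  P(S=1) = 0 + 1/8 + 0 = 1/8
  P(S=2) = 3/8 + 0 + 0 = 3/8
Marginal P(T) (column sums):
  P(T=0) = 1/4 + 0 + 3/8 = 5/8
  P(T=1) = 1/8 + 1/8 + 0 = 1/4
  P(T=2) = 1/8 + 0 + 0 = 1/8

H(S) = -[(1/2)·log₂(1/2) + (1/8)·log₂(1/8) + (3/8)·log₂(3/8)]
  = 0.5000 + 0.3750 + 0.5306
  = 1.4056 bits
H(T) = -[(5/8)·log₂(5/8) + (1/4)·log₂(1/4) + (1/8)·log₂(1/8)]
  = 0.4238 + 0.5000 + 0.3750
  = 1.2988 bits
H(S,T) = -[(1/4)·log₂(1/4) + (1/8)·log₂(1/8) + (1/8)·log₂(1/8) + (1/8)·log₂(1/8) + (3/8)·log₂(3/8)]
  = 0.5000 + 0.3750 + 0.3750 + 0.3750 + 0.5306
  = 2.1556 bits

I(S;T) = H(S) + H(T) - H(S,T)
  = 1.4056 + 1.2988 - 2.1556
  = 0.5488 bits

Yes. I(S;T) = 0.5488 bits, which is > 0.0 bits.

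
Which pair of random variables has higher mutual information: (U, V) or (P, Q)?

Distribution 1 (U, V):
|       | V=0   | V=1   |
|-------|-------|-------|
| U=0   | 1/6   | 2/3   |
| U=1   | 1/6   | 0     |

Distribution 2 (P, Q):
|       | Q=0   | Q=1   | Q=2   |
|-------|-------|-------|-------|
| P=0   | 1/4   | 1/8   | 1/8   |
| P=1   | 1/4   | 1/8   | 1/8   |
Distribution 1 (U, V):
Marginal P(U) (row sums):
  P(U=0) = 1/6 + 2/3 = 5/6
  P(U=1) = 1/6 + 0 = 1/6
Marginal P(V) (column sums):
  P(V=0) = 1/6 + 1/6 = 1/3
  P(V=1) = 2/3 + 0 = 2/3

H(U) = -[(5/6)·log₂(5/6) + (1/6)·log₂(1/6)]
  = 0.2192 + 0.4308
  = 0.6500 bits
H(V) = -[(1/3)·log₂(1/3) + (2/3)·log₂(2/3)]
  = 0.5283 + 0.3900
  = 0.9183 bits
H(U,V) = -[(1/6)·log₂(1/6) + (2/3)·log₂(2/3) + (1/6)·log₂(1/6)]
  = 0.4308 + 0.3900 + 0.4308
  = 1.2516 bits

I(U;V) = H(U) + H(V) - H(U,V)
  = 0.6500 + 0.9183 - 1.2516
  = 0.3167 bits

Distribution 2 (P, Q):
Marginal P(P) (row sums):
  P(P=0) = 1/4 + 1/8 + 1/8 = 1/2
  P(P=1) = 1/4 + 1/8 + 1/8 = 1/2
Marginal P(Q) (column sums):
  P(Q=0) = 1/4 + 1/4 = 1/2
  P(Q=1) = 1/8 + 1/8 = 1/4
  P(Q=2) = 1/8 + 1/8 = 1/4

H(P) = -[(1/2)·log₂(1/2) + (1/2)·log₂(1/2)]
  = 0.5000 + 0.5000
  = 1.0000 bits
H(Q) = -[(1/2)·log₂(1/2) + (1/4)·log₂(1/4) + (1/4)·log₂(1/4)]
  = 0.5000 + 0.5000 + 0.5000
  = 1.5000 bits
H(P,Q) = -[(1/4)·log₂(1/4) + (1/8)·log₂(1/8) + (1/8)·log₂(1/8) + (1/4)·log₂(1/4) + (1/8)·log₂(1/8) + (1/8)·log₂(1/8)]
  = 0.5000 + 0.3750 + 0.3750 + 0.5000 + 0.3750 + 0.3750
  = 2.5000 bits

I(P;Q) = H(P) + H(Q) - H(P,Q)
  = 1.0000 + 1.5000 - 2.5000
  = 0.0000 bits

I(U;V) = 0.3167 bits > I(P;Q) = 0.0000 bits, so (U, V) has the higher mutual information (stronger dependence).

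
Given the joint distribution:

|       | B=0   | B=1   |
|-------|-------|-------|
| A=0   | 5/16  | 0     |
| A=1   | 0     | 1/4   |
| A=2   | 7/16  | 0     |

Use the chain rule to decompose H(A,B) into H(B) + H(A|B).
By the chain rule: H(A,B) = H(B) + H(A|B)

Marginal P(B) (column sums):
  P(B=0) = 5/16 + 0 + 7/16 = 3/4
  P(B=1) = 0 + 1/4 + 0 = 1/4
H(B) = -[(3/4)·log₂(3/4) + (1/4)·log₂(1/4)]
  = 0.3113 + 0.5000
  = 0.8113 bits
H(A|B) = -Σ P(A,B)·log₂ P(A|B), where P(A|B) = P(A,B) / P(B)
  (cells with P(A,B) = 0 contribute 0)
  (A=0,B=0): P(A|B) = (5/16)/(3/4) = 5/12;  -(5/16)·log₂(5/12) = 0.3947
  (A=1,B=1): P(A|B) = (1/4)/(1/4) = 1;  -(1/4)·log₂(1) = 0.0000
  (A=2,B=0): P(A|B) = (7/16)/(3/4) = 7/12;  -(7/16)·log₂(7/12) = 0.3402
H(A|B) = 0.3947 + 0.0000 + 0.3402
  = 0.7349 bits

H(A,B) = H(B) + H(A|B) = 0.8113 + 0.7349 = 1.5462 bits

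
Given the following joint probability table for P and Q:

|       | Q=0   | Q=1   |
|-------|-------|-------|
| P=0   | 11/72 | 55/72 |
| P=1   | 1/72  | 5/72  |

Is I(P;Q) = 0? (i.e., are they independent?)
Marginal P(P) (row sums):
  P(P=0) = 11/72 + 55/72 = 11/12
  P(P=1) = 1/72 + 5/72 = 1/12
Marginal P(Q) (column sums):
  P(Q=0) = 11/72 + 1/72 = 1/6
  P(Q=1) = 55/72 + 5/72 = 5/6

P and Q are independent iff P(P=i,Q=j) = P(P=i)·P(Q=j) for every cell.
  P(P=0)·P(Q=0) = 11/12 × 1/6 = 11/72 = P(P=0,Q=0) ✓
  P(P=0)·P(Q=1) = 11/12 × 5/6 = 55/72 = P(P=0,Q=1) ✓
  P(P=1)·P(Q=0) = 1/12 × 1/6 = 1/72 = P(P=1,Q=0) ✓
  P(P=1)·P(Q=1) = 1/12 × 5/6 = 5/72 = P(P=1,Q=1) ✓

Yes, P and Q are independent: every cell factors, so I(P;Q) = 0 bits.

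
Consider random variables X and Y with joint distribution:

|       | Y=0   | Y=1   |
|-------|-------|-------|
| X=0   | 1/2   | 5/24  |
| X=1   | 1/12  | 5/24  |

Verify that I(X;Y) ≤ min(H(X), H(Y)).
Marginal P(X) (row sums):
  P(X=0) = 1/2 + 5/24 = 17/24
  P(X=1) = 1/12 + 5/24 = 7/24
Marginal P(Y) (column sums):
  P(Y=0) = 1/2 + 1/12 = 7/12
  P(Y=1) = 5/24 + 5/24 = 5/12

H(X) = -[(17/24)·log₂(17/24) + (7/24)·log₂(7/24)]
  = 0.3524 + 0.5185
  = 0.8709 bits
H(Y) = -[(7/12)·log₂(7/12) + (5/12)·log₂(5/12)]
  = 0.4536 + 0.5263
  = 0.9799 bits
H(X,Y) = -[(1/2)·log₂(1/2) + (5/24)·log₂(5/24) + (1/12)·log₂(1/12) + (5/24)·log₂(5/24)]
  = 0.5000 + 0.4715 + 0.2987 + 0.4715
  = 1.7417 bits

I(X;Y) = H(X) + H(Y) - H(X,Y)
  = 0.8709 + 0.9799 - 1.7417
  = 0.1091 bits

min(H(X), H(Y)) = min(0.8709, 0.9799) = 0.8709 bits
Since 0.1091 ≤ 0.8709, the bound is satisfied ✓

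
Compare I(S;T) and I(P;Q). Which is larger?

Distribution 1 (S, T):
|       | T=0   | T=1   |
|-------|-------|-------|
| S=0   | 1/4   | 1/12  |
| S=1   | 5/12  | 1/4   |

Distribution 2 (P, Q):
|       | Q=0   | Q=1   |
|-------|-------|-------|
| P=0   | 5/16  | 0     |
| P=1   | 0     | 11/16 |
Distribution 1 (S, T):
Marginal P(S) (row sums):
  P(S=0) = 1/4 + 1/12 = 1/3
  P(S=1) = 5/12 + 1/4 = 2/3
Marginal P(T) (column sums):
  P(T=0) = 1/4 + 5/12 = 2/3
  P(T=1) = 1/12 + 1/4 = 1/3

H(S) = -[(1/3)·log₂(1/3) + (2/3)·log₂(2/3)]
  = 0.5283 + 0.3900
  = 0.9183 bits
H(T) = -[(2/3)·log₂(2/3) + (1/3)·log₂(1/3)]
  = 0.3900 + 0.5283
  = 0.9183 bits
H(S,T) = -[(1/4)·log₂(1/4) + (1/12)·log₂(1/12) + (5/12)·log₂(5/12) + (1/4)·log₂(1/4)]
  = 0.5000 + 0.2987 + 0.5263 + 0.5000
  = 1.8250 bits

I(S;T) = H(S) + H(T) - H(S,T)
  = 0.9183 + 0.9183 - 1.8250
  = 0.0116 bits

Distribution 2 (P, Q):
Marginal P(P) (row sums):
  P(P=0) = 5/16 + 0 = 5/16
  P(P=1) = 0 + 11/16 = 11/16
Marginal P(Q) (column sums):
  P(Q=0) = 5/16 + 0 = 5/16
  P(Q=1) = 0 + 11/16 = 11/16

H(P) = -[(5/16)·log₂(5/16) + (11/16)·log₂(11/16)]
  = 0.5244 + 0.3716
  = 0.8960 bits
H(Q) = -[(5/16)·log₂(5/16) + (11/16)·log₂(11/16)]
  = 0.5244 + 0.3716
  = 0.8960 bits
H(P,Q) = -[(5/16)·log₂(5/16) + (11/16)·log₂(11/16)]
  = 0.5244 + 0.3716
  = 0.8960 bits

I(P;Q) = H(P) + H(Q) - H(P,Q)
  = 0.8960 + 0.8960 - 0.8960
  = 0.8960 bits

I(P;Q) = 0.8960 bits > I(S;T) = 0.0116 bits, so (P, Q) has the higher mutual information (stronger dependence).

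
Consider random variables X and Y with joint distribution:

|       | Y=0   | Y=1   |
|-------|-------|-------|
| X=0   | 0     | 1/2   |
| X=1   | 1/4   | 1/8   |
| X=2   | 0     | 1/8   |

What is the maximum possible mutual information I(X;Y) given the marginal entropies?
The upper bound on mutual information is I(X;Y) ≤ min(H(X), H(Y)).

Marginal P(X) (row sums):
  P(X=0) = 0 + 1/2 = 1/2
  P(X=1) = 1/4 + 1/8 = 3/8
  P(X=2) = 0 + 1/8 = 1/8
Marginal P(Y) (column sums):
  P(Y=0) = 0 + 1/4 + 0 = 1/4
  P(Y=1) = 1/2 + 1/8 + 1/8 = 3/4

H(X) = -[(1/2)·log₂(1/2) + (3/8)·log₂(3/8) + (1/8)·log₂(1/8)]
  = 0.5000 + 0.5306 + 0.3750
  = 1.4056 bits
H(Y) = -[(1/4)·log₂(1/4) + (3/4)·log₂(3/4)]
  = 0.5000 + 0.3113
  = 0.8113 bits

Maximum possible I(X;Y) = min(1.4056, 0.8113) = 0.8113 bits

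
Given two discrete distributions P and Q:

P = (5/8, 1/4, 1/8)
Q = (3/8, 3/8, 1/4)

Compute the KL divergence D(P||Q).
D(P||Q) = Σ P(i) log₂(P(i)/Q(i))
  i=0: (5/8) × log₂((5/8)/(3/8)) = (5/8) × log₂(5/3) = 0.4606
  i=1: (1/4) × log₂((1/4)/(3/8)) = (1/4) × log₂(2/3) = -0.1462
  i=2: (1/8) × log₂((1/8)/(1/4)) = (1/8) × log₂(1/2) = -0.1250
D(P||Q) = 0.4606 - 0.1462 - 0.1250
  = 0.1894 bits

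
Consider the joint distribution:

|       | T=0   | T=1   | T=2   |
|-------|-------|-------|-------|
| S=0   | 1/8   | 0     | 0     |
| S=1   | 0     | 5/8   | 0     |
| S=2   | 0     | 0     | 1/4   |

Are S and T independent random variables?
Marginal P(S) (row sums):
  P(S=0) = 1/8 + 0 + 0 = 1/8
  P(S=1) = 0 + 5/8 + 0 = 5/8
  P(S=2) = 0 + 0 + 1/4 = 1/4
Marginal P(T) (column sums):
  P(T=0) = 1/8 + 0 + 0 = 1/8
  P(T=1) = 0 + 5/8 + 0 = 5/8
  P(T=2) = 0 + 0 + 1/4 = 1/4

S and T are independent iff P(S=i,T=j) = P(S=i)·P(T=j) for every cell.
  P(S=0)·P(T=0) = 1/8 × 1/8 = 1/64, but P(S=0,T=0) = 1/8 ✗

No, S and T are not independent. Quantitatively, I(S;T) > 0:

H(S) = -[(1/8)·log₂(1/8) + (5/8)·log₂(5/8) + (1/4)·log₂(1/4)]
  = 0.3750 + 0.4238 + 0.5000
  = 1.2988 bits
H(T) = -[(1/8)·log₂(1/8) + (5/8)·log₂(5/8) + (1/4)·log₂(1/4)]
  = 0.3750 + 0.4238 + 0.5000
  = 1.2988 bits
H(S,T) = -[(1/8)·log₂(1/8) + (5/8)·log₂(5/8) + (1/4)·log₂(1/4)]
  = 0.3750 + 0.4238 + 0.5000
  = 1.2988 bits
I(S;T) = H(S) + H(T) - H(S,T) = 1.2988 + 1.2988 - 1.2988 = 1.2988 bits > 0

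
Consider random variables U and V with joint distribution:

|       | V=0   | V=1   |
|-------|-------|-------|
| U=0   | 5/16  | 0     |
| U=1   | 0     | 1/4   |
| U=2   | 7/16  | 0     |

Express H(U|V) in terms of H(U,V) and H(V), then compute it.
H(U|V) = H(U,V) - H(V)

Marginal P(V) (column sums):
  P(V=0) = 5/16 + 0 + 7/16 = 3/4
  P(V=1) = 0 + 1/4 + 0 = 1/4

H(U,V) = -[(5/16)·log₂(5/16) + (1/4)·log₂(1/4) + (7/16)·log₂(7/16)]
  = 0.5244 + 0.5000 + 0.5218
  = 1.5462 bits
H(V) = -[(3/4)·log₂(3/4) + (1/4)·log₂(1/4)]
  = 0.3113 + 0.5000
  = 0.8113 bits

H(U|V) = 1.5462 - 0.8113 = 0.7349 bits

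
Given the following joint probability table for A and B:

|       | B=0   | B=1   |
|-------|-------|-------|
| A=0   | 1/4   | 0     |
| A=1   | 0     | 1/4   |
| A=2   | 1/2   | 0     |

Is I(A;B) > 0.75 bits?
Marginal P(A) (row sums):
  P(A=0) = 1/4 + 0 = 1/4
  P(A=1) = 0 + 1/4 = 1/4
  P(A=2) = 1/2 + 0 = 1/2
Marginal P(B) (column sums):
  P(B=0) = 1/4 + 0 + 1/2 = 3/4
  P(B=1) = 0 + 1/4 + 0 = 1/4

H(A) = -[(1/4)·log₂(1/4) + (1/4)·log₂(1/4) + (1/2)·log₂(1/2)]
  = 0.5000 + 0.5000 + 0.5000
  = 1.5000 bits
H(B) = -[(3/4)·log₂(3/4) + (1/4)·log₂(1/4)]
  = 0.3113 + 0.5000
  = 0.8113 bits
H(A,B) = -[(1/4)·log₂(1/4) + (1/4)·log₂(1/4) + (1/2)·log₂(1/2)]
  = 0.5000 + 0.5000 + 0.5000
  = 1.5000 bits

I(A;B) = H(A) + H(B) - H(A,B)
  = 1.5000 + 0.8113 - 1.5000
  = 0.8113 bits

Yes. I(A;B) = 0.8113 bits, which is > 0.75 bits.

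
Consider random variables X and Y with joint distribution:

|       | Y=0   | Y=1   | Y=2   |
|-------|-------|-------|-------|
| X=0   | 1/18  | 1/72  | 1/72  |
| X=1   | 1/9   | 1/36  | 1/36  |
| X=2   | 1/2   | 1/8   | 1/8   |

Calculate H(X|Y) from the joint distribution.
Marginal P(Y) (column sums):
  P(Y=0) = 1/18 + 1/9 + 1/2 = 2/3
  P(Y=1) = 1/72 + 1/36 + 1/8 = 1/6
  P(Y=2) = 1/72 + 1/36 + 1/8 = 1/6

H(X|Y) = -Σ P(X,Y)·log₂ P(X|Y), where P(X|Y) = P(X,Y) / P(Y)
  (X=0,Y=0): P(X|Y) = (1/18)/(2/3) = 1/12;  -(1/18)·log₂(1/12) = 0.1992
  (X=0,Y=1): P(X|Y) = (1/72)/(1/6) = 1/12;  -(1/72)·log₂(1/12) = 0.0498
  (X=0,Y=2): P(X|Y) = (1/72)/(1/6) = 1/12;  -(1/72)·log₂(1/12) = 0.0498
  (X=1,Y=0): P(X|Y) = (1/9)/(2/3) = 1/6;  -(1/9)·log₂(1/6) = 0.2872
  (X=1,Y=1): P(X|Y) = (1/36)/(1/6) = 1/6;  -(1/36)·log₂(1/6) = 0.0718
  (X=1,Y=2): P(X|Y) = (1/36)/(1/6) = 1/6;  -(1/36)·log₂(1/6) = 0.0718
  (X=2,Y=0): P(X|Y) = (1/2)/(2/3) = 3/4;  -(1/2)·log₂(3/4) = 0.2075
  (X=2,Y=1): P(X|Y) = (1/8)/(1/6) = 3/4;  -(1/8)·log₂(3/4) = 0.0519
  (X=2,Y=2): P(X|Y) = (1/8)/(1/6) = 3/4;  -(1/8)·log₂(3/4) = 0.0519
H(X|Y) = 0.1992 + 0.0498 + 0.0498 + 0.2872 + 0.0718 + 0.0718 + 0.2075 + 0.0519 + 0.0519
  = 1.0409 bits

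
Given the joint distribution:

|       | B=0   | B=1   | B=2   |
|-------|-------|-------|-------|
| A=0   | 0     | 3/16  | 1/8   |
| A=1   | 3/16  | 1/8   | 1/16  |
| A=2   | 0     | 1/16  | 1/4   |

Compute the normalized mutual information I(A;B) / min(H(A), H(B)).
Marginal P(A) (row sums):
  P(A=0) = 0 + 3/16 + 1/8 = 5/16
  P(A=1) = 3/16 + 1/8 + 1/16 = 3/8
  P(A=2) = 0 + 1/16 + 1/4 = 5/16
Marginal P(B) (column sums):
  P(B=0) = 0 + 3/16 + 0 = 3/16
  P(B=1) = 3/16 + 1/8 + 1/16 = 3/8
  P(B=2) = 1/8 + 1/16 + 1/4 = 7/16

H(A) = -[(5/16)·log₂(5/16) + (3/8)·log₂(3/8) + (5/16)·log₂(5/16)]
  = 0.5244 + 0.5306 + 0.5244
  = 1.5794 bits
H(B) = -[(3/16)·log₂(3/16) + (3/8)·log₂(3/8) + (7/16)·log₂(7/16)]
  = 0.4528 + 0.5306 + 0.5218
  = 1.5052 bits
H(A,B) = -[(3/16)·log₂(3/16) + (1/8)·log₂(1/8) + (3/16)·log₂(3/16) + (1/8)·log₂(1/8) + (1/16)·log₂(1/16) + (1/16)·log₂(1/16) + (1/4)·log₂(1/4)]
  = 0.4528 + 0.3750 + 0.4528 + 0.3750 + 0.2500 + 0.2500 + 0.5000
  = 2.6556 bits

I(A;B) = H(A) + H(B) - H(A,B)
  = 1.5794 + 1.5052 - 2.6556
  = 0.4290 bits

min(H(A), H(B)) = min(1.5794, 1.5052) = 1.5052 bits
Normalized MI = 0.4290 / 1.5052 = 0.2850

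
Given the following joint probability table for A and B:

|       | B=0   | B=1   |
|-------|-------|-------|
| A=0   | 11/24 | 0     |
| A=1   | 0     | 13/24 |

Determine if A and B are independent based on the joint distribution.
Marginal P(A) (row sums):
  P(A=0) = 11/24 + 0 = 11/24
  P(A=1) = 0 + 13/24 = 13/24
Marginal P(B) (column sums):
  P(B=0) = 11/24 + 0 = 11/24
  P(B=1) = 0 + 13/24 = 13/24

A and B are independent iff P(A=i,B=j) = P(A=i)·P(B=j) for every cell.
  P(A=0)·P(B=0) = 11/24 × 11/24 = 121/576, but P(A=0,B=0) = 11/24 ✗

No, A and B are not independent. Quantitatively, I(A;B) > 0:

H(A) = -[(11/24)·log₂(11/24) + (13/24)·log₂(13/24)]
  = 0.5159 + 0.4791
  = 0.9950 bits
H(B) = -[(11/24)·log₂(11/24) + (13/24)·log₂(13/24)]
  = 0.5159 + 0.4791
  = 0.9950 bits
H(A,B) = -[(11/24)·log₂(11/24) + (13/24)·log₂(13/24)]
  = 0.5159 + 0.4791
  = 0.9950 bits
I(A;B) = H(A) + H(B) - H(A,B) = 0.9950 + 0.9950 - 0.9950 = 0.9950 bits > 0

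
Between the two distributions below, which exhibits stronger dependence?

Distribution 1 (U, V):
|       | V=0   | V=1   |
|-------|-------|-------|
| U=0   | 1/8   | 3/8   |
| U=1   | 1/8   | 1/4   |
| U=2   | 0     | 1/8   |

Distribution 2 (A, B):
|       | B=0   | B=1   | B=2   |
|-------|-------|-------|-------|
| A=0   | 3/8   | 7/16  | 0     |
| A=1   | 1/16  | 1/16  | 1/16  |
Distribution 1 (U, V):
Marginal P(U) (row sums):
  P(U=0) = 1/8 + 3/8 = 1/2
  P(U=1) = 1/8 + 1/4 = 3/8
  P(U=2) = 0 + 1/8 = 1/8
Marginal P(V) (column sums):
  P(V=0) = 1/8 + 1/8 + 0 = 1/4
  P(V=1) = 3/8 + 1/4 + 1/8 = 3/4

H(U) = -[(1/2)·log₂(1/2) + (3/8)·log₂(3/8) + (1/8)·log₂(1/8)]
  = 0.5000 + 0.5306 + 0.3750
  = 1.4056 bits
H(V) = -[(1/4)·log₂(1/4) + (3/4)·log₂(3/4)]
  = 0.5000 + 0.3113
  = 0.8113 bits
H(U,V) = -[(1/8)·log₂(1/8) + (3/8)·log₂(3/8) + (1/8)·log₂(1/8) + (1/4)·log₂(1/4) + (1/8)·log₂(1/8)]
  = 0.3750 + 0.5306 + 0.3750 + 0.5000 + 0.3750
  = 2.1556 bits

I(U;V) = H(U) + H(V) - H(U,V)
  = 1.4056 + 0.8113 - 2.1556
  = 0.0613 bits

Distribution 2 (A, B):
Marginal P(A) (row sums):
  P(A=0) = 3/8 + 7/16 + 0 = 13/16
  P(A=1) = 1/16 + 1/16 + 1/16 = 3/16
Marginal P(B) (column sums):
  P(B=0) = 3/8 + 1/16 = 7/16
  P(B=1) = 7/16 + 1/16 = 1/2
  P(B=2) = 0 + 1/16 = 1/16

H(A) = -[(13/16)·log₂(13/16) + (3/16)·log₂(3/16)]
  = 0.2434 + 0.4528
  = 0.6962 bits
H(B) = -[(7/16)·log₂(7/16) + (1/2)·log₂(1/2) + (1/16)·log₂(1/16)]
  = 0.5218 + 0.5000 + 0.2500
  = 1.2718 bits
H(A,B) = -[(3/8)·log₂(3/8) + (7/16)·log₂(7/16) + (1/16)·log₂(1/16) + (1/16)·log₂(1/16) + (1/16)·log₂(1/16)]
  = 0.5306 + 0.5218 + 0.2500 + 0.2500 + 0.2500
  = 1.8024 bits

I(A;B) = H(A) + H(B) - H(A,B)
  = 0.6962 + 1.2718 - 1.8024
  = 0.1656 bits

I(A;B) = 0.1656 bits > I(U;V) = 0.0613 bits, so (A, B) has the higher mutual information (stronger dependence).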